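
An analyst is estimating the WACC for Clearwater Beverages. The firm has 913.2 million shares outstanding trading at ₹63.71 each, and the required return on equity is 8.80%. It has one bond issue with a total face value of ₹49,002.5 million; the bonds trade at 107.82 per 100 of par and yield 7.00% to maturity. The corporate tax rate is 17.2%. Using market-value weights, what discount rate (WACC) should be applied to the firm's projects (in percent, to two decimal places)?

Market value of equity E = 63.71 × 913.2m = 58179.972m. Market value of debt D = 49002.5m × 107.82/100 = 52834.4955m.
Total capital V = 58179.972 + 52834.4955 = 111014.4675.
Equity: weight = 58179.972/111014.4675 = 0.5241; cost = 8.8%.
Bonds outstanding: weight = 52834.4955/111014.4675 = 0.4759; after-tax cost = 7% × (1 − 17.2%) = 5.7960%.
WACC = 0.5241 × 8.8000% + 0.4759 × 5.7960% = 7.3703%.

7.37%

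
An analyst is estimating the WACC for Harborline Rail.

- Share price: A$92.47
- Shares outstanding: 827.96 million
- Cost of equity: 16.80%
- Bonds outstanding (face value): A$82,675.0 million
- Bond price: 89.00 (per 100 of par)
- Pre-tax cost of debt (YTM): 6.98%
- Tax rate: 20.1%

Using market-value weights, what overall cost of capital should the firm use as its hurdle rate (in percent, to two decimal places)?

11.30%

Market value of equity E = 92.47 × 827.96m = 76561.4612m. Market value of debt D = 82675m × 89.0/100 = 73580.75m.
Total capital V = 76561.4612 + 73580.75 = 150142.2112.
Equity: weight = 76561.4612/150142.2112 = 0.5099; cost = 16.8%.
Bonds outstanding: weight = 73580.75/150142.2112 = 0.4901; after-tax cost = 6.98% × (1 − 20.1%) = 5.5770%.
WACC = 0.5099 × 16.8000% + 0.4901 × 5.5770% = 11.2999%.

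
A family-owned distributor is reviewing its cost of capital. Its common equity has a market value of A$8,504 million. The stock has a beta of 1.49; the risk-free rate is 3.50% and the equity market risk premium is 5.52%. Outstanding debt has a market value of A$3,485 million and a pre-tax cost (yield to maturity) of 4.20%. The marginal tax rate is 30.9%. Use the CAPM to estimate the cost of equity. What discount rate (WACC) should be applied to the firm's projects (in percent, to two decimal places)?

Cost of equity via CAPM: Re = 3.5% + 1.49 × 5.52% = 11.7248%.
Total capital V = 8504 + 3485 = 11989.
Equity: weight = 8504/11989 = 0.7093; cost = 11.7248%.
Debt: weight = 3485/11989 = 0.2907; after-tax cost = 4.2% × (1 − 30.9%) = 2.9022%.
WACC = 0.7093 × 11.7248% + 0.2907 × 2.9022% = 9.1602%.

9.16%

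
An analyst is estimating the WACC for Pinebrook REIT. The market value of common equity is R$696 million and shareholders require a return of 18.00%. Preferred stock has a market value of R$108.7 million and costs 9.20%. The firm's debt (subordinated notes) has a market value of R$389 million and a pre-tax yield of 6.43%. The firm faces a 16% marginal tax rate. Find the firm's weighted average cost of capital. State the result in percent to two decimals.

Total capital V = 696 + 108.7 + 389 = 1193.7.
Equity: weight = 696/1193.7 = 0.5831; cost = 18%.
Preferred: weight = 108.7/1193.7 = 0.0911; cost = 9.2%.
Subordinated notes: weight = 389/1193.7 = 0.3259; after-tax cost = 6.43% × (1 − 16%) = 5.4012%.
WACC = 0.5831 × 18.0000% + 0.0911 × 9.2000% + 0.3259 × 5.4012% = 13.0930%.

13.09%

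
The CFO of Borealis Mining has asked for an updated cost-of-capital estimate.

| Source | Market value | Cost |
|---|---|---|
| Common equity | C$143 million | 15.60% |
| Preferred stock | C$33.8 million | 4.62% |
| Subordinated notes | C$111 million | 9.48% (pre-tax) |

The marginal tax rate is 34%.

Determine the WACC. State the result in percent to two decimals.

Total capital V = 143 + 33.8 + 111 = 287.8.
Equity: weight = 143/287.8 = 0.4969; cost = 15.6%.
Preferred: weight = 33.8/287.8 = 0.1174; cost = 4.62%.
Subordinated notes: weight = 111/287.8 = 0.3857; after-tax cost = 9.48% × (1 − 34%) = 6.2568%.
WACC = 0.4969 × 15.6000% + 0.1174 × 4.6200% + 0.3857 × 6.2568% = 10.7070%.

10.71%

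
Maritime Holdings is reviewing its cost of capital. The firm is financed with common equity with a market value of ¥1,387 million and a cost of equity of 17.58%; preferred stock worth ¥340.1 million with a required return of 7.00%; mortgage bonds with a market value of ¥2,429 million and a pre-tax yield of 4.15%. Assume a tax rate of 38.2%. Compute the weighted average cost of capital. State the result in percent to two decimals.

Total capital V = 1387 + 340.1 + 2429 = 4156.1.
Equity: weight = 1387/4156.1 = 0.3337; cost = 17.58%.
Preferred: weight = 340.1/4156.1 = 0.0818; cost = 7%.
Mortgage bonds: weight = 2429/4156.1 = 0.5844; after-tax cost = 4.15% × (1 − 38.2%) = 2.5647%.
WACC = 0.3337 × 17.5800% + 0.0818 × 7.0000% + 0.5844 × 2.5647% = 7.9386%.

7.94%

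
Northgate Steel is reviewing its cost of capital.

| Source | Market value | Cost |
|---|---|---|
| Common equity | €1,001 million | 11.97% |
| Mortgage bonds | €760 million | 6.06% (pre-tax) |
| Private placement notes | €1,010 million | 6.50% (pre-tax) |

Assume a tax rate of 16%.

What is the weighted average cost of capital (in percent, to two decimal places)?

7.71%

Total capital V = 1001 + 760 + 1010 = 2771.
Equity: weight = 1001/2771 = 0.3612; cost = 11.97%.
Mortgage bonds: weight = 760/2771 = 0.2743; after-tax cost = 6.06% × (1 − 16%) = 5.0904%.
Private placement notes: weight = 1010/2771 = 0.3645; after-tax cost = 6.5% × (1 − 16%) = 5.4600%.
WACC = 0.3612 × 11.9700% + 0.2743 × 5.0904% + 0.3645 × 5.4600% = 7.7103%.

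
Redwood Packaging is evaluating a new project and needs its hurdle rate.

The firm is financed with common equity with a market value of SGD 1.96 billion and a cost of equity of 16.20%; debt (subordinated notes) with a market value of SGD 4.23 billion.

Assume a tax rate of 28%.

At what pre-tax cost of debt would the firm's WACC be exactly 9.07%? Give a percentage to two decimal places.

8.01%

Total capital V = 1.96 + 4.23 = 6.19.
Equity weight = 1.96/6.19 = 0.3166.
Subordinated notes weight = 4.23/6.19 = 0.6834.
Equity contribution = 0.3166 × 16.2% = 5.1296%.
Remaining for debt = 9.07% − 5.1296% = 3.9404%.
Rd × (1 − 28%) × 0.6834 = 3.9404%  ⇒  Rd = 8.0087%.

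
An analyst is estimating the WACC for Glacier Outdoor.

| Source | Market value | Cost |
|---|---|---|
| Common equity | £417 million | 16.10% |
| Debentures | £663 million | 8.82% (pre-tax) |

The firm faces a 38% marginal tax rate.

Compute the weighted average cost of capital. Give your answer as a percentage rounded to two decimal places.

9.57%

Total capital V = 417 + 663 = 1080.
Equity: weight = 417/1080 = 0.3861; cost = 16.1%.
Debentures: weight = 663/1080 = 0.6139; after-tax cost = 8.82% × (1 − 38%) = 5.4684%.
WACC = 0.3861 × 16.1000% + 0.6139 × 5.4684% = 9.5734%.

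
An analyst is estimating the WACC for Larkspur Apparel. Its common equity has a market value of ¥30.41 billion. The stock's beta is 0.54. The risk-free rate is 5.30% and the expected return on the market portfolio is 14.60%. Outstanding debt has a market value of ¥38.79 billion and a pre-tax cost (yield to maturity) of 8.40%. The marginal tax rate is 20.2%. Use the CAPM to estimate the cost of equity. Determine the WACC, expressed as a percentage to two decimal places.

Market risk premium = 14.6% − 5.3% = 9.3%.
Cost of equity via CAPM: Re = 5.3% + 0.54 × 9.3% = 10.3220%.
Total capital V = 30.41 + 38.79 = 69.2.
Equity: weight = 30.41/69.2 = 0.4395; cost = 10.322%.
Debt: weight = 38.79/69.2 = 0.5605; after-tax cost = 8.4% × (1 − 20.2%) = 6.7032%.
WACC = 0.4395 × 10.3220% + 0.5605 × 6.7032% = 8.2935%.

8.29%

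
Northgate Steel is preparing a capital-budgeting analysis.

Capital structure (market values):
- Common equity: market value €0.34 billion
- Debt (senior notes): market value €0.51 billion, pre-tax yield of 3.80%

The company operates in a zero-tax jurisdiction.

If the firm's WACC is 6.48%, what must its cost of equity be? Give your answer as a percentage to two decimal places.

10.50%

Total capital V = 0.34 + 0.51 = 0.85.
Equity weight = 0.34/0.85 = 0.4000.
Senior notes weight = 0.51/0.85 = 0.6000.
Debt contribution = 0.6000 × 3.8% × (1 − 0%) = 2.2800%.
Required equity contribution = 6.48% − 2.2800% = 4.2000%.
Re = 4.2000% / 0.4000 = 10.5000%.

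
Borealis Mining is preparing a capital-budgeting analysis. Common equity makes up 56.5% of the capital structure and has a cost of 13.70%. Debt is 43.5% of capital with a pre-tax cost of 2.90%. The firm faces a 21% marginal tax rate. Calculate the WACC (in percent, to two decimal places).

8.74%

After-tax cost of debt = 2.9% × (1 − 21%) = 2.2910%.
WACC = 0.565 × 13.7000% + 0.435 × 2.2910% = 8.7371%.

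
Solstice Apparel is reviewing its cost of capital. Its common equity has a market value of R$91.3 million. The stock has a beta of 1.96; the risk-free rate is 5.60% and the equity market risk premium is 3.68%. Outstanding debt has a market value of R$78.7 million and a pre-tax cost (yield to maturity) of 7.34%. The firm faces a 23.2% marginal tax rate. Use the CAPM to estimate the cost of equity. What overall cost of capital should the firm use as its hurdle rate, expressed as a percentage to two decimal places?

9.49%

Cost of equity via CAPM: Re = 5.6% + 1.96 × 3.68% = 12.8128%.
Total capital V = 91.3 + 78.7 = 170.
Equity: weight = 91.3/170 = 0.5371; cost = 12.8128%.
Debt: weight = 78.7/170 = 0.4629; after-tax cost = 7.34% × (1 − 23.2%) = 5.6371%.
WACC = 0.5371 × 12.8128% + 0.4629 × 5.6371% = 9.4909%.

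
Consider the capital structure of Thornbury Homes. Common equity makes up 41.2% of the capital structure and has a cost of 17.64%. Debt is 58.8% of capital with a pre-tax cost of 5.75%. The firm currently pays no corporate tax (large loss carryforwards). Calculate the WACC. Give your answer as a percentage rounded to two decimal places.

After-tax cost of debt = 5.75% × (1 − 0%) = 5.7500%.
WACC = 0.412 × 17.6400% + 0.588 × 5.7500% = 10.6487%.

10.65%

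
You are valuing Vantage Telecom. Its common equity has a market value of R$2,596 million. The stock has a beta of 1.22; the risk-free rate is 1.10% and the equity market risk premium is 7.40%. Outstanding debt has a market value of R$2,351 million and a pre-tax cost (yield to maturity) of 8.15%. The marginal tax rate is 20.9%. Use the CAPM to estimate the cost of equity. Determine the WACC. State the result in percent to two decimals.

8.38%

Cost of equity via CAPM: Re = 1.1% + 1.22 × 7.4% = 10.1280%.
Total capital V = 2596 + 2351 = 4947.
Equity: weight = 2596/4947 = 0.5248; cost = 10.128%.
Debt: weight = 2351/4947 = 0.4752; after-tax cost = 8.15% × (1 − 20.9%) = 6.4467%.
WACC = 0.5248 × 10.1280% + 0.4752 × 6.4467% = 8.3785%.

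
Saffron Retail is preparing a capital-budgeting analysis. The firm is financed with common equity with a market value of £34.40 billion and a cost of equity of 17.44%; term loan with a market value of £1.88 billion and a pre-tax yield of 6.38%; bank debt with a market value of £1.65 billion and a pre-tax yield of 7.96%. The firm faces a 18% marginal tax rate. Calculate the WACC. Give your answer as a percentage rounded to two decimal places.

Total capital V = 34.4 + 1.88 + 1.65 = 37.93.
Equity: weight = 34.4/37.93 = 0.9069; cost = 17.44%.
Term loan: weight = 1.88/37.93 = 0.0496; after-tax cost = 6.38% × (1 − 18%) = 5.2316%.
Bank debt: weight = 1.65/37.93 = 0.0435; after-tax cost = 7.96% × (1 − 18%) = 6.5272%.
WACC = 0.9069 × 17.4400% + 0.0496 × 5.2316% + 0.0435 × 6.5272% = 16.3602%.

16.36%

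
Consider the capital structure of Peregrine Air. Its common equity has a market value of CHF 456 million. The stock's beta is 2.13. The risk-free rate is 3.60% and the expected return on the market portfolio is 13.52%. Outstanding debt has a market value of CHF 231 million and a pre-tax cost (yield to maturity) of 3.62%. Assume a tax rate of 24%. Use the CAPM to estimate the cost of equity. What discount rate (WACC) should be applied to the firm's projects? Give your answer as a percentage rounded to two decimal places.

17.34%

Market risk premium = 13.52% − 3.6% = 9.92%.
Cost of equity via CAPM: Re = 3.6% + 2.13 × 9.92% = 24.7296%.
Total capital V = 456 + 231 = 687.
Equity: weight = 456/687 = 0.6638; cost = 24.7296%.
Debt: weight = 231/687 = 0.3362; after-tax cost = 3.62% × (1 − 24%) = 2.7512%.
WACC = 0.6638 × 24.7296% + 0.3362 × 2.7512% = 17.3395%.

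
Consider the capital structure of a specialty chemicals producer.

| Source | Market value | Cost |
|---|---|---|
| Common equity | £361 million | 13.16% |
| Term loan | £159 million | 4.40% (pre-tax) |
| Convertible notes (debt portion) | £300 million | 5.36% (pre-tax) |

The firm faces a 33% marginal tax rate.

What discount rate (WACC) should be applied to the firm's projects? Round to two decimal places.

7.68%

Total capital V = 361 + 159 + 300 = 820.
Equity: weight = 361/820 = 0.4402; cost = 13.16%.
Term loan: weight = 159/820 = 0.1939; after-tax cost = 4.4% × (1 − 33%) = 2.9480%.
Convertible notes (debt portion): weight = 300/820 = 0.3659; after-tax cost = 5.36% × (1 − 33%) = 3.5912%.
WACC = 0.4402 × 13.1600% + 0.1939 × 2.9480% + 0.3659 × 3.5912% = 7.6791%.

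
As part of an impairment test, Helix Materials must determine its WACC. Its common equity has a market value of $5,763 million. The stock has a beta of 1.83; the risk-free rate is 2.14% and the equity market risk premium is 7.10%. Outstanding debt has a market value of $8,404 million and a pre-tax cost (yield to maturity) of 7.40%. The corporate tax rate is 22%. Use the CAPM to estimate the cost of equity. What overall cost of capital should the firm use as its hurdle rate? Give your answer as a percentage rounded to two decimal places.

9.58%

Cost of equity via CAPM: Re = 2.14% + 1.83 × 7.1% = 15.1330%.
Total capital V = 5763 + 8404 = 14167.
Equity: weight = 5763/14167 = 0.4068; cost = 15.133%.
Debt: weight = 8404/14167 = 0.5932; after-tax cost = 7.4% × (1 − 22%) = 5.7720%.
WACC = 0.4068 × 15.1330% + 0.5932 × 5.7720% = 9.5800%.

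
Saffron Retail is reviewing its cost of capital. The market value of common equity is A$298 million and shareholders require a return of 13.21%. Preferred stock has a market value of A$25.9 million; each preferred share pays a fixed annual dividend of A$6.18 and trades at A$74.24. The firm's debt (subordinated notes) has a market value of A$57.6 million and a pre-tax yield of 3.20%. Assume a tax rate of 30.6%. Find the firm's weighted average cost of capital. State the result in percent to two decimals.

Cost of preferred: Rp = 6.18 / 74.24 = 8.3244%.
Total capital V = 298 + 25.9 + 57.6 = 381.5.
Equity: weight = 298/381.5 = 0.7811; cost = 13.21%.
Preferred: weight = 25.9/381.5 = 0.0679; cost = 8.3244%.
Subordinated notes: weight = 57.6/381.5 = 0.1510; after-tax cost = 3.2% × (1 − 30.6%) = 2.2208%.
WACC = 0.7811 × 13.2100% + 0.0679 × 8.3244% + 0.1510 × 2.2208% = 11.2191%.

11.22%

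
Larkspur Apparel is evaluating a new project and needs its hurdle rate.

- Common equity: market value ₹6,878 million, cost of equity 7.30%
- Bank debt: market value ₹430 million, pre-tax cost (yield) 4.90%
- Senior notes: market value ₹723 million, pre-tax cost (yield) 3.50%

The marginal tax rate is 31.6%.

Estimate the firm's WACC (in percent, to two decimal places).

Total capital V = 6878 + 430 + 723 = 8031.
Equity: weight = 6878/8031 = 0.8564; cost = 7.3%.
Bank debt: weight = 430/8031 = 0.0535; after-tax cost = 4.9% × (1 − 31.6%) = 3.3516%.
Senior notes: weight = 723/8031 = 0.0900; after-tax cost = 3.5% × (1 − 31.6%) = 2.3940%.
WACC = 0.8564 × 7.3000% + 0.0535 × 3.3516% + 0.0900 × 2.3940% = 6.6469%.

6.65%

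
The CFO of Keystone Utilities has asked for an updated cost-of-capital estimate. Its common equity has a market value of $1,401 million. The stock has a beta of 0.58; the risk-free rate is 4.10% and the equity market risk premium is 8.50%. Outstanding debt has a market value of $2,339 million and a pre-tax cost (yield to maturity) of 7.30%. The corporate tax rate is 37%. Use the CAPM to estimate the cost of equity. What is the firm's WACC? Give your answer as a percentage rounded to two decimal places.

6.26%

Cost of equity via CAPM: Re = 4.1% + 0.58 × 8.5% = 9.0300%.
Total capital V = 1401 + 2339 = 3740.
Equity: weight = 1401/3740 = 0.3746; cost = 9.03%.
Debt: weight = 2339/3740 = 0.6254; after-tax cost = 7.3% × (1 − 37%) = 4.5990%.
WACC = 0.3746 × 9.0300% + 0.6254 × 4.5990% = 6.2588%.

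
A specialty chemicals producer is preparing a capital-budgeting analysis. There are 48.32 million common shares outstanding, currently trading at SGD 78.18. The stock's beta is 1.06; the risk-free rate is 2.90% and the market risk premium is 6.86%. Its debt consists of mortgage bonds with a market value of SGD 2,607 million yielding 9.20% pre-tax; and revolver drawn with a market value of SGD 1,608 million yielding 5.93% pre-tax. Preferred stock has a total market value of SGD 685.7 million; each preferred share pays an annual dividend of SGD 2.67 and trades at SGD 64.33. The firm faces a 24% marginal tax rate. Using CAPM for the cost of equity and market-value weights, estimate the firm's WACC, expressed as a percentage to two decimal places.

Cost of equity via CAPM: Re = 2.9% + 1.06 × 6.86% = 10.1716%.
Cost of preferred: Rp = 2.67 / 64.33 = 4.1505%.
Market value of equity E = 78.18 × 48.32m = 3777.6576m.
Total capital V = 3777.6576 + 685.7 + 2607 + 1608 = 8678.3576.
Equity: weight = 3777.6576/8678.3576 = 0.4353; cost = 10.1716%.
Preferred: weight = 685.7/8678.3576 = 0.0790; cost = 4.1505%.
Mortgage bonds: weight = 2607/8678.3576 = 0.3004; after-tax cost = 9.2% × (1 − 24%) = 6.9920%.
Revolver drawn: weight = 1608/8678.3576 = 0.1853; after-tax cost = 5.93% × (1 − 24%) = 4.5068%.
WACC = 0.4353 × 10.1716% + 0.0790 × 4.1505% + 0.3004 × 6.9920% + 0.1853 × 4.5068% = 7.6911%.

7.69%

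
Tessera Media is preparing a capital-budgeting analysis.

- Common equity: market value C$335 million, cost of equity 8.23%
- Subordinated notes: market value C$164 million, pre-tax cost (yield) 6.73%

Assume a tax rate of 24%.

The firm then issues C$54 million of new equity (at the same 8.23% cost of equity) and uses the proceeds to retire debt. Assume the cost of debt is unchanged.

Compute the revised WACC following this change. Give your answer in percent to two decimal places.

7.54%

After the change:
Total capital V = 389 + 110 = 499.
Equity: weight = 389/499 = 0.7796; cost = 8.23%.
Subordinated notes: weight = 110/499 = 0.2204; after-tax cost = 6.73% × (1 − 24%) = 5.1148%.
WACC = 0.7796 × 8.2300% + 0.2204 × 5.1148% = 7.5433%.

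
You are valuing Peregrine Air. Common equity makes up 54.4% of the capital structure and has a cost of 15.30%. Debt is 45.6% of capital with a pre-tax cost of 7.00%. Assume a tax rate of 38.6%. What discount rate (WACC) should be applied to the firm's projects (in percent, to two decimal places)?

After-tax cost of debt = 7% × (1 − 38.6%) = 4.2980%.
WACC = 0.544 × 15.3000% + 0.456 × 4.2980% = 10.2831%.

10.28%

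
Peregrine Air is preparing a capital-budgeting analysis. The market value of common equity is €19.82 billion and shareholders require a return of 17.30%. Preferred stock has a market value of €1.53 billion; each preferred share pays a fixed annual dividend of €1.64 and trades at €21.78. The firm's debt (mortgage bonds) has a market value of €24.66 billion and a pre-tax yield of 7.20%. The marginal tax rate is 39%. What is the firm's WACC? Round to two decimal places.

Cost of preferred: Rp = 1.64 / 21.78 = 7.5298%.
Total capital V = 19.82 + 1.53 + 24.66 = 46.01.
Equity: weight = 19.82/46.01 = 0.4308; cost = 17.3%.
Preferred: weight = 1.53/46.01 = 0.0333; cost = 7.5298%.
Mortgage bonds: weight = 24.66/46.01 = 0.5360; after-tax cost = 7.2% × (1 − 39%) = 4.3920%.
WACC = 0.4308 × 17.3000% + 0.0333 × 7.5298% + 0.5360 × 4.3920% = 10.0568%.

10.06%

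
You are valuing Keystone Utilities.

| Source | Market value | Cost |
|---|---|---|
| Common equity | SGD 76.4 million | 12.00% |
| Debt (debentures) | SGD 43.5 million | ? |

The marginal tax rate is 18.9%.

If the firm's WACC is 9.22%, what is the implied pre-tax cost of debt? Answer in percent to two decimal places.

Total capital V = 76.4 + 43.5 = 119.9.
Equity weight = 76.4/119.9 = 0.6372.
Debentures weight = 43.5/119.9 = 0.3628.
Equity contribution = 0.6372 × 12% = 7.6464%.
Remaining for debt = 9.22% − 7.6464% = 1.5736%.
Rd × (1 − 18.9%) × 0.3628 = 1.5736%  ⇒  Rd = 5.3482%.

5.35%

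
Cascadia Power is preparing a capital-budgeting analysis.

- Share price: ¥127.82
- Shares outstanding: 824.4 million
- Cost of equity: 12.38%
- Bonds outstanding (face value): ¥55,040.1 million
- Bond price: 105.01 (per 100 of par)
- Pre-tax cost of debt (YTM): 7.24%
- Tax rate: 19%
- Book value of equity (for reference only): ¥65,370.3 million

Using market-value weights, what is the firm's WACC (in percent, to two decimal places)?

Market value of equity E = 127.82 × 824.4m = 105374.808m. Market value of debt D = 55040.1m × 105.01/100 = 57797.60901m.
Total capital V = 105374.808 + 57797.60901 = 163172.41701.
Equity: weight = 105374.808/163172.41701 = 0.6458; cost = 12.38%.
Bonds outstanding: weight = 57797.60901/163172.41701 = 0.3542; after-tax cost = 7.24% × (1 − 19%) = 5.8644%.
WACC = 0.6458 × 12.3800% + 0.3542 × 5.8644% = 10.0721%.

10.07%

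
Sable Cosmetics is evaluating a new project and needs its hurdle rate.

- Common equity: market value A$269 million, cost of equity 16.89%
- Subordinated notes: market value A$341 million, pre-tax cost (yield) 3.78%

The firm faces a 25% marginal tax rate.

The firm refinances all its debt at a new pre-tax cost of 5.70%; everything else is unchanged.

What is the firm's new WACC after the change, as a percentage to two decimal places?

9.84%

After the change:
Total capital V = 269 + 341 = 610.
Equity: weight = 269/610 = 0.4410; cost = 16.89%.
Subordinated notes: weight = 341/610 = 0.5590; after-tax cost = 5.7% × (1 − 25%) = 4.2750%.
WACC = 0.4410 × 16.8900% + 0.5590 × 4.2750% = 9.8380%.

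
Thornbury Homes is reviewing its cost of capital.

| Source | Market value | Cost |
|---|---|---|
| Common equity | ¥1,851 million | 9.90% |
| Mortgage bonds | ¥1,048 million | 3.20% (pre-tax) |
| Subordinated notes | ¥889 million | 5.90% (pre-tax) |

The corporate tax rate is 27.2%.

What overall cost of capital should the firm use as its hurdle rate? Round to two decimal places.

Total capital V = 1851 + 1048 + 889 = 3788.
Equity: weight = 1851/3788 = 0.4886; cost = 9.9%.
Mortgage bonds: weight = 1048/3788 = 0.2767; after-tax cost = 3.2% × (1 − 27.2%) = 2.3296%.
Subordinated notes: weight = 889/3788 = 0.2347; after-tax cost = 5.9% × (1 − 27.2%) = 4.2952%.
WACC = 0.4886 × 9.9000% + 0.2767 × 2.3296% + 0.2347 × 4.2952% = 6.4902%.

6.49%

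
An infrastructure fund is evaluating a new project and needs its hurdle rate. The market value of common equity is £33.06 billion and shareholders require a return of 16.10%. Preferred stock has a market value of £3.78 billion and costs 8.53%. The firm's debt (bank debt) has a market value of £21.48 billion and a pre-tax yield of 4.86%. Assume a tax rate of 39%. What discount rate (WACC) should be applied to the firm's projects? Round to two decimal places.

Total capital V = 33.06 + 3.78 + 21.48 = 58.32.
Equity: weight = 33.06/58.32 = 0.5669; cost = 16.1%.
Preferred: weight = 3.78/58.32 = 0.0648; cost = 8.53%.
Bank debt: weight = 21.48/58.32 = 0.3683; after-tax cost = 4.86% × (1 − 39%) = 2.9646%.
WACC = 0.5669 × 16.1000% + 0.0648 × 8.5300% + 0.3683 × 2.9646% = 10.7714%.

10.77%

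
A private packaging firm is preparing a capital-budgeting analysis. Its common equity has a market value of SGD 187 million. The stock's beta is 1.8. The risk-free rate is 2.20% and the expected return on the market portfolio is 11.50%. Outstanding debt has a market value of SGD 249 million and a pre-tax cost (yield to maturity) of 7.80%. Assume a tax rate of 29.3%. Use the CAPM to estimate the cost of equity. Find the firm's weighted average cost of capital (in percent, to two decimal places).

11.27%

Market risk premium = 11.5% − 2.2% = 9.3%.
Cost of equity via CAPM: Re = 2.2% + 1.8 × 9.3% = 18.9400%.
Total capital V = 187 + 249 = 436.
Equity: weight = 187/436 = 0.4289; cost = 18.94%.
Debt: weight = 249/436 = 0.5711; after-tax cost = 7.8% × (1 − 29.3%) = 5.5146%.
WACC = 0.4289 × 18.9400% + 0.5711 × 5.5146% = 11.2727%.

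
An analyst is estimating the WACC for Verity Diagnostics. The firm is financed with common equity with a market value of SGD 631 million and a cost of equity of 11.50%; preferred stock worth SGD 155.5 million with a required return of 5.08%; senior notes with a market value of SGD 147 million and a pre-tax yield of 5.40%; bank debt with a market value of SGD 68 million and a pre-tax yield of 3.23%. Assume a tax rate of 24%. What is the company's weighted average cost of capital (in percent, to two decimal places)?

Total capital V = 631 + 155.5 + 147 + 68 = 1001.5.
Equity: weight = 631/1001.5 = 0.6301; cost = 11.5%.
Preferred: weight = 155.5/1001.5 = 0.1553; cost = 5.08%.
Senior notes: weight = 147/1001.5 = 0.1468; after-tax cost = 5.4% × (1 − 24%) = 4.1040%.
Bank debt: weight = 68/1001.5 = 0.0679; after-tax cost = 3.23% × (1 − 24%) = 2.4548%.
WACC = 0.6301 × 11.5000% + 0.1553 × 5.0800% + 0.1468 × 4.1040% + 0.0679 × 2.4548% = 8.8034%.

8.80%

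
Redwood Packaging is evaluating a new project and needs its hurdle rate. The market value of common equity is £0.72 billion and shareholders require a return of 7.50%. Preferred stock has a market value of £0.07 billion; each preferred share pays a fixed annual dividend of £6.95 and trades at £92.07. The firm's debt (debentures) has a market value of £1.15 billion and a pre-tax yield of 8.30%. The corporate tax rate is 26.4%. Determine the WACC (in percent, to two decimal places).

6.68%

Cost of preferred: Rp = 6.95 / 92.07 = 7.5486%.
Total capital V = 0.72 + 0.07 + 1.15 = 1.94.
Equity: weight = 0.72/1.94 = 0.3711; cost = 7.5%.
Preferred: weight = 0.07/1.94 = 0.0361; cost = 7.5486%.
Debentures: weight = 1.15/1.94 = 0.5928; after-tax cost = 8.3% × (1 − 26.4%) = 6.1088%.
WACC = 0.3711 × 7.5000% + 0.0361 × 7.5486% + 0.5928 × 6.1088% = 6.6771%.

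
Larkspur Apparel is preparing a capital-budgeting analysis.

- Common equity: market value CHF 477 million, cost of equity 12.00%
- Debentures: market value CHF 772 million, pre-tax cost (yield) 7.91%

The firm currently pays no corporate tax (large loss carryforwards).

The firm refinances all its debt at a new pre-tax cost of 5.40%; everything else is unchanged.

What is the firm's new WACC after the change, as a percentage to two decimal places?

7.92%

After the change:
Total capital V = 477 + 772 = 1249.
Equity: weight = 477/1249 = 0.3819; cost = 12%.
Debentures: weight = 772/1249 = 0.6181; after-tax cost = 5.4% × (1 − 0%) = 5.4000%.
WACC = 0.3819 × 12.0000% + 0.6181 × 5.4000% = 7.9206%.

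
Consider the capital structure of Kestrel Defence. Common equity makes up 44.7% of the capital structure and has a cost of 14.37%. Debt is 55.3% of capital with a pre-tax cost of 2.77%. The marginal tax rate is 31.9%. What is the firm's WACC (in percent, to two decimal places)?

After-tax cost of debt = 2.77% × (1 − 31.9%) = 1.8864%.
WACC = 0.447 × 14.3700% + 0.553 × 1.8864% = 7.4666%.

7.47%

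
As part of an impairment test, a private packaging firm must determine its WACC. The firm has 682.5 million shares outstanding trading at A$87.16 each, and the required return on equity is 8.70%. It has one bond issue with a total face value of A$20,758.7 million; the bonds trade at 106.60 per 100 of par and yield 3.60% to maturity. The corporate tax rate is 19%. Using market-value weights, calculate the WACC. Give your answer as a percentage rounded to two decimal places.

7.13%

Market value of equity E = 87.16 × 682.5m = 59486.7m. Market value of debt D = 20758.7m × 106.6/100 = 22128.7742m.
Total capital V = 59486.7 + 22128.7742 = 81615.4742.
Equity: weight = 59486.7/81615.4742 = 0.7289; cost = 8.7%.
Bonds outstanding: weight = 22128.7742/81615.4742 = 0.2711; after-tax cost = 3.6% × (1 − 19%) = 2.9160%.
WACC = 0.7289 × 8.7000% + 0.2711 × 2.9160% = 7.1318%.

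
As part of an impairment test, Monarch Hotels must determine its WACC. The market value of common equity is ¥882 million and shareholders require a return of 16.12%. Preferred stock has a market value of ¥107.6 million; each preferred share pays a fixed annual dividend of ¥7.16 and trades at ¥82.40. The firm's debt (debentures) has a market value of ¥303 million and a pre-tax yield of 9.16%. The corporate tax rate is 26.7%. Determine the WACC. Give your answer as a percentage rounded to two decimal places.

13.30%

Cost of preferred: Rp = 7.16 / 82.4 = 8.6893%.
Total capital V = 882 + 107.6 + 303 = 1292.6.
Equity: weight = 882/1292.6 = 0.6823; cost = 16.12%.
Preferred: weight = 107.6/1292.6 = 0.0832; cost = 8.6893%.
Debentures: weight = 303/1292.6 = 0.2344; after-tax cost = 9.16% × (1 − 26.7%) = 6.7143%.
WACC = 0.6823 × 16.1200% + 0.0832 × 8.6893% + 0.2344 × 6.7143% = 13.2966%.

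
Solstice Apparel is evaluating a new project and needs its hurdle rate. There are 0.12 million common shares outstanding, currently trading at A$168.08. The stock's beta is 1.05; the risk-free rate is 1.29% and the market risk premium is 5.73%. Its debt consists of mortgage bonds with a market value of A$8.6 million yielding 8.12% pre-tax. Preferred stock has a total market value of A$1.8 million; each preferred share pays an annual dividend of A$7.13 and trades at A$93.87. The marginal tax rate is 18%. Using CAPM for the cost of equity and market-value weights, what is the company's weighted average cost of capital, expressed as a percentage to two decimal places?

Cost of equity via CAPM: Re = 1.29% + 1.05 × 5.73% = 7.3065%.
Cost of preferred: Rp = 7.13 / 93.87 = 7.5956%.
Market value of equity E = 168.08 × 0.12m = 20.1696m.
Total capital V = 20.1696 + 1.8 + 8.6 = 30.5696.
Equity: weight = 20.1696/30.5696 = 0.6598; cost = 7.3065%.
Preferred: weight = 1.8/30.5696 = 0.0589; cost = 7.5956%.
Mortgage bonds: weight = 8.6/30.5696 = 0.2813; after-tax cost = 8.12% × (1 − 18%) = 6.6584%.
WACC = 0.6598 × 7.3065% + 0.0589 × 7.5956% + 0.2813 × 6.6584% = 7.1412%.

7.14%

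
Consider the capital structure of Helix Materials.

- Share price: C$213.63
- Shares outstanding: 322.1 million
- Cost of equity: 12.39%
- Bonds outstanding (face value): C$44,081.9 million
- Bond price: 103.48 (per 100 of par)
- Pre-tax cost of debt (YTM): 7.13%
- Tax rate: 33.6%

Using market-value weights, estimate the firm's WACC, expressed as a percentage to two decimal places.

9.34%

Market value of equity E = 213.63 × 322.1m = 68810.223m. Market value of debt D = 44081.9m × 103.48/100 = 45615.95012m.
Total capital V = 68810.223 + 45615.95012 = 114426.17312.
Equity: weight = 68810.223/114426.17312 = 0.6014; cost = 12.39%.
Bonds outstanding: weight = 45615.95012/114426.17312 = 0.3986; after-tax cost = 7.13% × (1 − 33.6%) = 4.7343%.
WACC = 0.6014 × 12.3900% + 0.3986 × 4.7343% = 9.3381%.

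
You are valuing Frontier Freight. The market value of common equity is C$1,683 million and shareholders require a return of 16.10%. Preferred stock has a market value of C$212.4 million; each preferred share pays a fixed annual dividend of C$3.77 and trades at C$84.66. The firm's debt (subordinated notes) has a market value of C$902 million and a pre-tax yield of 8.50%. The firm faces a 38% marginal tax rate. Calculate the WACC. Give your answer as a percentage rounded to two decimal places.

Cost of preferred: Rp = 3.77 / 84.66 = 4.4531%.
Total capital V = 1683 + 212.4 + 902 = 2797.4.
Equity: weight = 1683/2797.4 = 0.6016; cost = 16.1%.
Preferred: weight = 212.4/2797.4 = 0.0759; cost = 4.4531%.
Subordinated notes: weight = 902/2797.4 = 0.3224; after-tax cost = 8.5% × (1 − 38%) = 5.2700%.
WACC = 0.6016 × 16.1000% + 0.0759 × 4.4531% + 0.3224 × 5.2700% = 11.7236%.

11.72%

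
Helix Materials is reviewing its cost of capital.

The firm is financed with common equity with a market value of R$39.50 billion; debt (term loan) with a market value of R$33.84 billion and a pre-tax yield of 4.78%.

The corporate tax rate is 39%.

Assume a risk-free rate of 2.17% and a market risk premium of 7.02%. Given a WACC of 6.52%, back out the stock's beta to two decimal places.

1.06

Total capital V = 39.5 + 33.84 = 73.34.
Equity weight = 39.5/73.34 = 0.5386.
Term loan weight = 33.84/73.34 = 0.4614.
Debt contribution = 0.4614 × 4.78% × (1 − 39%) = 1.3454%.
Required equity contribution = 6.52% − 1.3454% = 5.1746%  ⇒  Re = 9.6078%.
CAPM: 9.6078% = 2.17% + β × 7.02%  ⇒  β = 1.0595.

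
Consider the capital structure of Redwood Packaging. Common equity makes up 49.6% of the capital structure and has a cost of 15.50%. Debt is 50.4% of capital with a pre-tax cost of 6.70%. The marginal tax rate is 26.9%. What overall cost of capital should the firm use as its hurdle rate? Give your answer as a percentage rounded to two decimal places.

After-tax cost of debt = 6.7% × (1 − 26.9%) = 4.8977%.
WACC = 0.496 × 15.5000% + 0.504 × 4.8977% = 10.1564%.

10.16%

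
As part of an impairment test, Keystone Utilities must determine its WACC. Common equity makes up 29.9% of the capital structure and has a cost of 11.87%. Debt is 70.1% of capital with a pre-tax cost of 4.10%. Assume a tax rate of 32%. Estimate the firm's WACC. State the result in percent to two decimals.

After-tax cost of debt = 4.1% × (1 − 32%) = 2.7880%.
WACC = 0.299 × 11.8700% + 0.701 × 2.7880% = 5.5035%.

5.50%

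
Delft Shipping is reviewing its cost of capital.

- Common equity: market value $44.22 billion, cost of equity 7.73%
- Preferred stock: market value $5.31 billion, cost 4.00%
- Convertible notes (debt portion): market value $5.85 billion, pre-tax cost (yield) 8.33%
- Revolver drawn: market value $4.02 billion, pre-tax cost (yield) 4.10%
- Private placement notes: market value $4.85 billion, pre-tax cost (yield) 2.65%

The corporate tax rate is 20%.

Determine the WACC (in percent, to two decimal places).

Total capital V = 44.22 + 5.31 + 5.85 + 4.02 + 4.85 = 64.25.
Equity: weight = 44.22/64.25 = 0.6882; cost = 7.73%.
Preferred: weight = 5.31/64.25 = 0.0826; cost = 4%.
Convertible notes (debt portion): weight = 5.85/64.25 = 0.0911; after-tax cost = 8.33% × (1 − 20%) = 6.6640%.
Revolver drawn: weight = 4.02/64.25 = 0.0626; after-tax cost = 4.1% × (1 − 20%) = 3.2800%.
Private placement notes: weight = 4.85/64.25 = 0.0755; after-tax cost = 2.65% × (1 − 20%) = 2.1200%.
WACC = 0.6882 × 7.7300% + 0.0826 × 4.0000% + 0.0911 × 6.6640% + 0.0626 × 3.2800% + 0.0755 × 2.1200% = 6.6228%.

6.62%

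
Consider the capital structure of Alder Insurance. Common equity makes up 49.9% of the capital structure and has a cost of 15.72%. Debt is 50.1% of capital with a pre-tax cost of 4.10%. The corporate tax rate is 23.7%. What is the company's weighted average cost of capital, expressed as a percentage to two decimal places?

After-tax cost of debt = 4.1% × (1 − 23.7%) = 3.1283%.
WACC = 0.499 × 15.7200% + 0.501 × 3.1283% = 9.4116%.

9.41%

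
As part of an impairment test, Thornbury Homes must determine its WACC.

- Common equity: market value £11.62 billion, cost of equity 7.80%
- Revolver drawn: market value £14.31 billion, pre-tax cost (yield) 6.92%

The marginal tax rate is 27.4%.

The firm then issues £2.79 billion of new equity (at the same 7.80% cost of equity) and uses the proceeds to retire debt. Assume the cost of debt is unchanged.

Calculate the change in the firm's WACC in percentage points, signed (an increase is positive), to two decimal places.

Current WACC:
Total capital V = 11.62 + 14.31 = 25.93.
Equity: weight = 11.62/25.93 = 0.4481; cost = 7.8%.
Revolver drawn: weight = 14.31/25.93 = 0.5519; after-tax cost = 6.92% × (1 − 27.4%) = 5.0239%.
WACC = 0.4481 × 7.8000% + 0.5519 × 5.0239% = 6.2680%.
After the change:
Total capital V = 14.41 + 11.52 = 25.93.
Equity: weight = 14.41/25.93 = 0.5557; cost = 7.8%.
Revolver drawn: weight = 11.52/25.93 = 0.4443; after-tax cost = 6.92% × (1 − 27.4%) = 5.0239%.
WACC = 0.5557 × 7.8000% + 0.4443 × 5.0239% = 6.5667%.
Change in WACC = 6.5667% − 6.2680% = 0.2987 pp.

+0.30 pp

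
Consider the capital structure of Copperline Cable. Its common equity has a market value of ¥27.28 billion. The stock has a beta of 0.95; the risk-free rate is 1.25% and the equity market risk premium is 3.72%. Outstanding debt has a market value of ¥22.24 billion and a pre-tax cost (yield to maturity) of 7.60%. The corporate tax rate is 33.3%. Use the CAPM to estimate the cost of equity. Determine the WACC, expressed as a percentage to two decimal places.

Cost of equity via CAPM: Re = 1.25% + 0.95 × 3.72% = 4.7840%.
Total capital V = 27.28 + 22.24 = 49.52.
Equity: weight = 27.28/49.52 = 0.5509; cost = 4.784%.
Debt: weight = 22.24/49.52 = 0.4491; after-tax cost = 7.6% × (1 − 33.3%) = 5.0692%.
WACC = 0.5509 × 4.7840% + 0.4491 × 5.0692% = 4.9121%.

4.91%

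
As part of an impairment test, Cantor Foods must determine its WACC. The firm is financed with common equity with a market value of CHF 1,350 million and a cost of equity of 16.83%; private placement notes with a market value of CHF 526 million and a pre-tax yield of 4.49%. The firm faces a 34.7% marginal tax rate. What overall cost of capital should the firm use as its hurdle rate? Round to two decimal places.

Total capital V = 1350 + 526 = 1876.
Equity: weight = 1350/1876 = 0.7196; cost = 16.83%.
Private placement notes: weight = 526/1876 = 0.2804; after-tax cost = 4.49% × (1 − 34.7%) = 2.9320%.
WACC = 0.7196 × 16.8300% + 0.2804 × 2.9320% = 12.9332%.

12.93%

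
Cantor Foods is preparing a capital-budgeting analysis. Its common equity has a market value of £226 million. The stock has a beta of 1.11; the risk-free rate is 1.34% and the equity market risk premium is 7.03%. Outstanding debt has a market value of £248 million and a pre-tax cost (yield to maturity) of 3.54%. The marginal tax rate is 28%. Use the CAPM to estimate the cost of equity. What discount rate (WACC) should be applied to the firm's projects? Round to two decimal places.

Cost of equity via CAPM: Re = 1.34% + 1.11 × 7.03% = 9.1433%.
Total capital V = 226 + 248 = 474.
Equity: weight = 226/474 = 0.4768; cost = 9.1433%.
Debt: weight = 248/474 = 0.5232; after-tax cost = 3.54% × (1 − 28%) = 2.5488%.
WACC = 0.4768 × 9.1433% + 0.5232 × 2.5488% = 5.6930%.

5.69%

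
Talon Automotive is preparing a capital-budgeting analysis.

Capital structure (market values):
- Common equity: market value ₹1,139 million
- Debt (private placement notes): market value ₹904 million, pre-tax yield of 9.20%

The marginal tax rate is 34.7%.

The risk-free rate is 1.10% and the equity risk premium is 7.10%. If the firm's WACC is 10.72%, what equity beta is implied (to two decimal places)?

Total capital V = 1139 + 904 = 2043.
Equity weight = 1139/2043 = 0.5575.
Private placement notes weight = 904/2043 = 0.4425.
Debt contribution = 0.4425 × 9.2% × (1 − 34.7%) = 2.6583%.
Required equity contribution = 10.72% − 2.6583% = 8.0617%  ⇒  Re = 14.4601%.
CAPM: 14.4601% = 1.1% + β × 7.1%  ⇒  β = 1.8817.

1.88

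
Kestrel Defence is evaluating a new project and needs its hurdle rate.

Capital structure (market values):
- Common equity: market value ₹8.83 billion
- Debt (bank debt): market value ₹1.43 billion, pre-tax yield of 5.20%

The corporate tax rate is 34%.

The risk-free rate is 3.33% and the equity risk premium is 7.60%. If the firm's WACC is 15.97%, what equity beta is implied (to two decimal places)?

Total capital V = 8.83 + 1.43 = 10.26.
Equity weight = 8.83/10.26 = 0.8606.
Bank debt weight = 1.43/10.26 = 0.1394.
Debt contribution = 0.1394 × 5.2% × (1 − 34%) = 0.4783%.
Required equity contribution = 15.97% − 0.4783% = 15.4917%  ⇒  Re = 18.0005%.
CAPM: 18.0005% = 3.33% + β × 7.6%  ⇒  β = 1.9303.

1.93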